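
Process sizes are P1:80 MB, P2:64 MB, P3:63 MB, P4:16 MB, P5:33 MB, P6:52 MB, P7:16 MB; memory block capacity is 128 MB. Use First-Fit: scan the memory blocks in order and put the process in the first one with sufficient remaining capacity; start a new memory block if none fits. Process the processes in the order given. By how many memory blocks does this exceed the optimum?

First-Fit: [80,16,16] [64,63] [33,52] → 3 memory blocks.
Total size 324 MB; any packing needs at least ⌈324/128⌉ = 3 memory blocks.
So 3 is already optimal.

0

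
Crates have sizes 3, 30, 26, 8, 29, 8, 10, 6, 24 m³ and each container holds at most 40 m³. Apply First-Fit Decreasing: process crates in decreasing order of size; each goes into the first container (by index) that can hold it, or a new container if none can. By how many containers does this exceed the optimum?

0

First-Fit Decreasing: [30,10] [29,8,3] [26,8,6] [24] → 4 containers.
Total size 144 m³; any packing needs at least ⌈144/40⌉ = 4 containers.
So 4 is already optimal.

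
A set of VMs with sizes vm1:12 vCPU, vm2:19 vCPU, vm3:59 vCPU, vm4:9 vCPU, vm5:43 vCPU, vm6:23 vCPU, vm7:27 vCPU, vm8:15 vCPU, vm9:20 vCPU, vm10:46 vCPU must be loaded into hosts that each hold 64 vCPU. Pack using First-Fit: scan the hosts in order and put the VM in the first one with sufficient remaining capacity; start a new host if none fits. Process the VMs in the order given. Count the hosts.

vm1 (12 vCPU) → host 1 (remaining 52 vCPU)
vm2 (19 vCPU) → host 1 (remaining 33 vCPU)
vm3 (59 vCPU) → host 2 (remaining 5 vCPU)
vm4 (9 vCPU) → host 1 (remaining 24 vCPU)
vm5 (43 vCPU) → host 3 (remaining 21 vCPU)
vm6 (23 vCPU) → host 1 (remaining 1 vCPU)
vm7 (27 vCPU) → host 4 (remaining 37 vCPU)
vm8 (15 vCPU) → host 3 (remaining 6 vCPU)
vm9 (20 vCPU) → host 4 (remaining 17 vCPU)
vm10 (46 vCPU) → host 5 (remaining 18 vCPU)

5 hosts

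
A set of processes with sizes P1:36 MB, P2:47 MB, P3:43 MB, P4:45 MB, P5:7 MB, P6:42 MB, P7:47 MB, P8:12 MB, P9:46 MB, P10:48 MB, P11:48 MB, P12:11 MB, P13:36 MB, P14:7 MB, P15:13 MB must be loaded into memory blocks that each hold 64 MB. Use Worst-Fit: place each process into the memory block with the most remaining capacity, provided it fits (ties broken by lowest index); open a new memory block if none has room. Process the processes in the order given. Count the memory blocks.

10

P1 (36 MB) → memory block 1 (remaining 28 MB)
P2 (47 MB) → memory block 2 (remaining 17 MB)
P3 (43 MB) → memory block 3 (remaining 21 MB)
P4 (45 MB) → memory block 4 (remaining 19 MB)
P5 (7 MB) → memory block 1 (remaining 21 MB)
P6 (42 MB) → memory block 5 (remaining 22 MB)
P7 (47 MB) → memory block 6 (remaining 17 MB)
P8 (12 MB) → memory block 5 (remaining 10 MB)
P9 (46 MB) → memory block 7 (remaining 18 MB)
P10 (48 MB) → memory block 8 (remaining 16 MB)
P11 (48 MB) → memory block 9 (remaining 16 MB)
P12 (11 MB) → memory block 1 (remaining 10 MB)
P13 (36 MB) → memory block 10 (remaining 28 MB)
P14 (7 MB) → memory block 10 (remaining 21 MB)
P15 (13 MB) → memory block 3 (remaining 8 MB)
Final memory blocks: [36,7,11] [47] [43,13] [45] [42,12] [47] [46] [48] [48] [36,7].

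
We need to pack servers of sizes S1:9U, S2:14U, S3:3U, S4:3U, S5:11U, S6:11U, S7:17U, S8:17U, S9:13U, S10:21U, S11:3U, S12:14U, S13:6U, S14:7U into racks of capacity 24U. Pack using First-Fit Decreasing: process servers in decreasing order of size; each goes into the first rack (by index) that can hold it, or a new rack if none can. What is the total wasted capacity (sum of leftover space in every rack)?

19

Sorted descending: 21, 17, 17, 14, 14, 13, 11, 11, 9, 7, 6, 3, 3, 3.
Put 21U in rack 1; 3U remain.
Put 17U in rack 2; 7U remain.
Put 17U in rack 3; 7U remain.
Put 14U in rack 4; 10U remain.
Put 14U in rack 5; 10U remain.
Put 13U in rack 6; 11U remain.
Put 11U in rack 6; 0U remain.
Put 11U in rack 7; 13U remain.
Put 9U in rack 4; 1U remain.
Put 7U in rack 2; 0U remain.
Put 6U in rack 3; 1U remain.
Put 3U in rack 1; 0U remain.
Put 3U in rack 5; 7U remain.
Put 3U in rack 5; 4U remain.
7 racks × 24U = 168U; used 149U; unused 19U.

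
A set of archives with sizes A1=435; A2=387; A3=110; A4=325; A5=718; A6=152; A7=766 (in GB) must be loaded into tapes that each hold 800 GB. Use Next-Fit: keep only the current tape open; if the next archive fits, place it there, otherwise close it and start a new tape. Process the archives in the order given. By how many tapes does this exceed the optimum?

Next-Fit: [435] [387,110] [325] [718] [152] [766] → 6 tapes.
Total size 2893 GB; any packing needs at least ⌈2893/800⌉ = 4 tapes.
An optimal packing achieves that bound: [766] [718] [435,325] [387,152,110] → 4 tapes.
Excess: 6 − 4 = 2.

2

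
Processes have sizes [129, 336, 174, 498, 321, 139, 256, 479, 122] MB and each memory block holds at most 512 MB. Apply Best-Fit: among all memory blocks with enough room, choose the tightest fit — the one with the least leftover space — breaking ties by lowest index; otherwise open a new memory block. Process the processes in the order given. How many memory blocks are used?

6

memory block 1: place 129 MB, 383 MB left
memory block 1: place 336 MB, 47 MB left
memory block 2: place 174 MB, 338 MB left
memory block 3: place 498 MB, 14 MB left
memory block 2: place 321 MB, 17 MB left
memory block 4: place 139 MB, 373 MB left
memory block 4: place 256 MB, 117 MB left
memory block 5: place 479 MB, 33 MB left
memory block 6: place 122 MB, 390 MB left
Final memory blocks: [129,336] [174,321] [498] [139,256] [479] [122].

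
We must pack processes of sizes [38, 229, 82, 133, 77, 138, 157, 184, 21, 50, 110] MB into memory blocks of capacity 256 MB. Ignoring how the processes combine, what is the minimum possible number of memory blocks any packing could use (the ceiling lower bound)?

Total size = 38 + 229 + 82 + 133 + 77 + 138 + 157 + 184 + 21 + 50 + 110 = 1219 MB.
⌈1219 / 256⌉ = 5.

5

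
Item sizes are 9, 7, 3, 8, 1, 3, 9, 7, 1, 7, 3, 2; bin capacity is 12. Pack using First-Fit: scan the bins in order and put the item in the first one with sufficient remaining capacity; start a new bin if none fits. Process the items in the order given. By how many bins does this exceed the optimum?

0

First-Fit: [9,3] [7,1,3,1] [8,3] [9,2] [7] [7] → 6 bins.
6 items exceed 6 (half the capacity), and no two of those can share a bin, so at least 6 bins are needed.
So 6 is already optimal.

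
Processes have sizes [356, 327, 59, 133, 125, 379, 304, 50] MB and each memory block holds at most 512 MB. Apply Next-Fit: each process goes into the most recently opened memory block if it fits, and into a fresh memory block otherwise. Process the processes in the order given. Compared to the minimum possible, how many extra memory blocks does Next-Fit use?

1

Next-Fit: [356] [327,59] [133,125] [379] [304,50] → 5 memory blocks.
Total size 1733 MB; any packing needs at least ⌈1733/512⌉ = 4 memory blocks.
An optimal packing achieves that bound: [379,133] [356,125] [327,59,50] [304] → 4 memory blocks.
Excess: 5 − 4 = 1.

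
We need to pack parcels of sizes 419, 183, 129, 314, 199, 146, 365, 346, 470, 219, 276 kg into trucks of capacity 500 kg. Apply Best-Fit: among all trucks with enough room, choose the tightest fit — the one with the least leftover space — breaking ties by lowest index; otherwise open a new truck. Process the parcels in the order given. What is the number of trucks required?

8 trucks

Put 419 kg in truck 1; 81 kg remain.
Put 183 kg in truck 2; 317 kg remain.
Put 129 kg in truck 2; 188 kg remain.
Put 314 kg in truck 3; 186 kg remain.
Put 199 kg in truck 4; 301 kg remain.
Put 146 kg in truck 3; 40 kg remain.
Put 365 kg in truck 5; 135 kg remain.
Put 346 kg in truck 6; 154 kg remain.
Put 470 kg in truck 7; 30 kg remain.
Put 219 kg in truck 4; 82 kg remain.
Put 276 kg in truck 8; 224 kg remain.
Final trucks: [419] [183,129] [314,146] [199,219] [365] [346] [470] [276].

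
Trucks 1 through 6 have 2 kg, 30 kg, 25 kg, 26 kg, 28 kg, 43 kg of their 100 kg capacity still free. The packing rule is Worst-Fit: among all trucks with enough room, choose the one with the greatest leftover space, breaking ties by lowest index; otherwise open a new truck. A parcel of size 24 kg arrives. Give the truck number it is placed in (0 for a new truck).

6

Trucks with room: truck 2 (30 kg), truck 3 (25 kg), truck 4 (26 kg), truck 5 (28 kg), truck 6 (43 kg).
Most room is truck 6 with 43 kg free.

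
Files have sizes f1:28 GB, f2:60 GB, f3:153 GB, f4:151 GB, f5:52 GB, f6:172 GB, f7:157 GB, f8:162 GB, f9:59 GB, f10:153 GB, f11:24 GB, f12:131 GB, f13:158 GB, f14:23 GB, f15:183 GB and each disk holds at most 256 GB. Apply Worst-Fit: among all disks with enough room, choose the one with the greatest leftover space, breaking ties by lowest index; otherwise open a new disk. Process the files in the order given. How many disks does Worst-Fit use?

disk 1: place f1 (28 GB), 228 GB left
disk 1: place f2 (60 GB), 168 GB left
disk 1: place f3 (153 GB), 15 GB left
disk 2: place f4 (151 GB), 105 GB left
disk 2: place f5 (52 GB), 53 GB left
disk 3: place f6 (172 GB), 84 GB left
disk 4: place f7 (157 GB), 99 GB left
disk 5: place f8 (162 GB), 94 GB left
disk 4: place f9 (59 GB), 40 GB left
disk 6: place f10 (153 GB), 103 GB left
disk 6: place f11 (24 GB), 79 GB left
disk 7: place f12 (131 GB), 125 GB left
disk 8: place f13 (158 GB), 98 GB left
disk 7: place f14 (23 GB), 102 GB left
disk 9: place f15 (183 GB), 73 GB left
Final disks: [28,60,153] [151,52] [172] [157,59] [162] [153,24] [131,23] [158] [183].

9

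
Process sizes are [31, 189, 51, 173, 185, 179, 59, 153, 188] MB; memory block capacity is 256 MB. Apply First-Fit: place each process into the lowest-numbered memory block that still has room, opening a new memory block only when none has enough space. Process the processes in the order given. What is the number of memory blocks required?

Put 31 MB in memory block 1; 225 MB remain.
Put 189 MB in memory block 1; 36 MB remain.
Put 51 MB in memory block 2; 205 MB remain.
Put 173 MB in memory block 2; 32 MB remain.
Put 185 MB in memory block 3; 71 MB remain.
Put 179 MB in memory block 4; 77 MB remain.
Put 59 MB in memory block 3; 12 MB remain.
Put 153 MB in memory block 5; 103 MB remain.
Put 188 MB in memory block 6; 68 MB remain.

6 memory blocks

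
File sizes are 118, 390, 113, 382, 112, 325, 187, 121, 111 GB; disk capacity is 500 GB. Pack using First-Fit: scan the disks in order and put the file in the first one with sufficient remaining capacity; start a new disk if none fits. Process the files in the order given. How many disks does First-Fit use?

5

disk 1: place 118 GB, 382 GB left
disk 2: place 390 GB, 110 GB left
disk 1: place 113 GB, 269 GB left
disk 3: place 382 GB, 118 GB left
disk 1: place 112 GB, 157 GB left
disk 4: place 325 GB, 175 GB left
disk 5: place 187 GB, 313 GB left
disk 1: place 121 GB, 36 GB left
disk 3: place 111 GB, 7 GB left
Final disks: [118,113,112,121] [390] [382,111] [325] [187].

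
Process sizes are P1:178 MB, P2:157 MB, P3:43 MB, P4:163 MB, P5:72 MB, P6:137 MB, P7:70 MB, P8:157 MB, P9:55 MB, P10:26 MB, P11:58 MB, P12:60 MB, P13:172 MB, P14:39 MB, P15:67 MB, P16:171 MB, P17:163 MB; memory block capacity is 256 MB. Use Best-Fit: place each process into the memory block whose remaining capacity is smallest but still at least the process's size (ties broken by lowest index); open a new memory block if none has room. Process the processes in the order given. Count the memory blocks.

memory block 1: place P1 (178 MB), 78 MB left
memory block 2: place P2 (157 MB), 99 MB left
memory block 1: place P3 (43 MB), 35 MB left
memory block 3: place P4 (163 MB), 93 MB left
memory block 3: place P5 (72 MB), 21 MB left
memory block 4: place P6 (137 MB), 119 MB left
memory block 2: place P7 (70 MB), 29 MB left
memory block 5: place P8 (157 MB), 99 MB left
memory block 5: place P9 (55 MB), 44 MB left
memory block 2: place P10 (26 MB), 3 MB left
memory block 4: place P11 (58 MB), 61 MB left
memory block 4: place P12 (60 MB), 1 MB left
memory block 6: place P13 (172 MB), 84 MB left
memory block 5: place P14 (39 MB), 5 MB left
memory block 6: place P15 (67 MB), 17 MB left
memory block 7: place P16 (171 MB), 85 MB left
memory block 8: place P17 (163 MB), 93 MB left

8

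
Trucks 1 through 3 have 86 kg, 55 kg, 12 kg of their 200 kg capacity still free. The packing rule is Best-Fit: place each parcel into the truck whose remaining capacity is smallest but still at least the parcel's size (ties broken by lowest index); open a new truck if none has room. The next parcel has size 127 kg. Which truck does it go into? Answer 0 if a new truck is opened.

0

No truck has ≥ 127 kg free, so a new truck is opened.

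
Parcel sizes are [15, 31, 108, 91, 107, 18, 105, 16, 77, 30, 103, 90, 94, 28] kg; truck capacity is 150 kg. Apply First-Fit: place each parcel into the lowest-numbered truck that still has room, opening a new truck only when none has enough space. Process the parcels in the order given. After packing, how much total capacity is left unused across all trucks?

truck 1: place 15 kg, 135 kg left
truck 1: place 31 kg, 104 kg left
truck 2: place 108 kg, 42 kg left
truck 1: place 91 kg, 13 kg left
truck 3: place 107 kg, 43 kg left
truck 2: place 18 kg, 24 kg left
truck 4: place 105 kg, 45 kg left
truck 2: place 16 kg, 8 kg left
truck 5: place 77 kg, 73 kg left
truck 3: place 30 kg, 13 kg left
truck 6: place 103 kg, 47 kg left
truck 7: place 90 kg, 60 kg left
truck 8: place 94 kg, 56 kg left
truck 4: place 28 kg, 17 kg left
8 trucks × 150 kg = 1200 kg; used 913 kg; unused 287 kg.

287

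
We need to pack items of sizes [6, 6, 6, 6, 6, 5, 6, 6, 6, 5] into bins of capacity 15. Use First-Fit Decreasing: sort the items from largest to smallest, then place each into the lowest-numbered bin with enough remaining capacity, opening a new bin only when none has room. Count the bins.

Sorted descending: 6, 6, 6, 6, 6, 6, 6, 6, 5, 5.
bin 1: place 6, 9 left
bin 1: place 6, 3 left
bin 2: place 6, 9 left
bin 2: place 6, 3 left
bin 3: place 6, 9 left
bin 3: place 6, 3 left
bin 4: place 6, 9 left
bin 4: place 6, 3 left
bin 5: place 5, 10 left
bin 5: place 5, 5 left

5 bins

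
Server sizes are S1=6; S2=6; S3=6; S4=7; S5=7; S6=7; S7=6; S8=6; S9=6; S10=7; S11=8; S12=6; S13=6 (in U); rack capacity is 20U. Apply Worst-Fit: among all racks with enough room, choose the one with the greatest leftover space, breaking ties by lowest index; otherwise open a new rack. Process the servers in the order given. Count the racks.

5 racks

rack 1: place S1 (6U), 14U left
rack 1: place S2 (6U), 8U left
rack 1: place S3 (6U), 2U left
rack 2: place S4 (7U), 13U left
rack 2: place S5 (7U), 6U left
rack 3: place S6 (7U), 13U left
rack 3: place S7 (6U), 7U left
rack 3: place S8 (6U), 1U left
rack 2: place S9 (6U), 0U left
rack 4: place S10 (7U), 13U left
rack 4: place S11 (8U), 5U left
rack 5: place S12 (6U), 14U left
rack 5: place S13 (6U), 8U left
Final racks: [6,6,6] [7,7,6] [7,6,6] [7,8] [6,6].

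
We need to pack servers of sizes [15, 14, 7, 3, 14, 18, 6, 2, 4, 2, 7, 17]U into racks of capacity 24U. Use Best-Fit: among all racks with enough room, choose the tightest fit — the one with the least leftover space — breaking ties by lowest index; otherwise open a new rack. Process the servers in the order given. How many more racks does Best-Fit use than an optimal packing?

0

Best-Fit: [15,7,2] [14,3,4,2] [14,7] [18,6] [17] → 5 racks.
Total size 109U; any packing needs at least ⌈109/24⌉ = 5 racks.
So 5 is already optimal.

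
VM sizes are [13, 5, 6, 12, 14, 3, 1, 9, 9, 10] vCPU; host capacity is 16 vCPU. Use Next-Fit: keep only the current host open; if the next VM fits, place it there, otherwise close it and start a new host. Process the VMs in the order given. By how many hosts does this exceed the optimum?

1

Next-Fit: [13] [5,6] [12] [14] [3,1,9] [9] [10] → 7 hosts.
Total size 82 vCPU; any packing needs at least ⌈82/16⌉ = 6 hosts.
An optimal packing achieves that bound: [14,1] [13,3] [12] [10,6] [9,5] [9] → 6 hosts.
Excess: 7 − 6 = 1.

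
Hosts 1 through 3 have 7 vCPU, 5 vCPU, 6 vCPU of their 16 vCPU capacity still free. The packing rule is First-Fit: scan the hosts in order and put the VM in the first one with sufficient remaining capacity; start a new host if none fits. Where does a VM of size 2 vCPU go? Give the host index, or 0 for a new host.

1

Hosts with room: host 1 (7 vCPU), host 2 (5 vCPU), host 3 (6 vCPU).
The first with room is host 1.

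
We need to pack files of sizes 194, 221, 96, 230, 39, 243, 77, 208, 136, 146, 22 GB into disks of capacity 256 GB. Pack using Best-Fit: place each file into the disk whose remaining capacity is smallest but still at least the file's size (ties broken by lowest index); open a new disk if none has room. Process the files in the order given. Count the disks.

194 GB → disk 1 (remaining 62 GB)
221 GB → disk 2 (remaining 35 GB)
96 GB → disk 3 (remaining 160 GB)
230 GB → disk 4 (remaining 26 GB)
39 GB → disk 1 (remaining 23 GB)
243 GB → disk 5 (remaining 13 GB)
77 GB → disk 3 (remaining 83 GB)
208 GB → disk 6 (remaining 48 GB)
136 GB → disk 7 (remaining 120 GB)
146 GB → disk 8 (remaining 110 GB)
22 GB → disk 1 (remaining 1 GB)

8 disks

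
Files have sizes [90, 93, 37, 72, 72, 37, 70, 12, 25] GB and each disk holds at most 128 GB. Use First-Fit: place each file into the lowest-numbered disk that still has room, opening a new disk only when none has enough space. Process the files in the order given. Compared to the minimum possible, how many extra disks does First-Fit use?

First-Fit: [90,37] [93,12] [72,37] [72,25] [70] → 5 disks.
5 files exceed 64 GB (half the capacity), and no two of those can share a disk, so at least 5 disks are needed.
So 5 is already optimal.

0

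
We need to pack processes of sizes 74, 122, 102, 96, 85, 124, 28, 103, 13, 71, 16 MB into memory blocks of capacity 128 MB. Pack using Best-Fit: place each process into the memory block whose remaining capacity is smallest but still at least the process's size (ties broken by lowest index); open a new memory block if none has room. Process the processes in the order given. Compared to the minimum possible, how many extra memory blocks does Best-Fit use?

Best-Fit: [74] [122] [102,16] [96,28] [85] [124] [103,13] [71] → 8 memory blocks.
8 processes exceed 64 MB (half the capacity), and no two of those can share a memory block, so at least 8 memory blocks are needed.
So 8 is already optimal.

0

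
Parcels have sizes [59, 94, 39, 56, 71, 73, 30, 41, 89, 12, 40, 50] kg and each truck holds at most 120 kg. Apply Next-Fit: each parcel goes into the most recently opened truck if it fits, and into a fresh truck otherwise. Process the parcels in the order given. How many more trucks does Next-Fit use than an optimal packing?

Next-Fit: [59] [94] [39,56] [71] [73,30] [41] [89,12] [40,50] → 8 trucks.
Total size 654 kg; any packing needs at least ⌈654/120⌉ = 6 trucks.
An optimal packing achieves that bound: [94,12] [89,30] [73,41] [71,40] [59,56] [50,39] → 6 trucks.
Excess: 8 − 6 = 2.

2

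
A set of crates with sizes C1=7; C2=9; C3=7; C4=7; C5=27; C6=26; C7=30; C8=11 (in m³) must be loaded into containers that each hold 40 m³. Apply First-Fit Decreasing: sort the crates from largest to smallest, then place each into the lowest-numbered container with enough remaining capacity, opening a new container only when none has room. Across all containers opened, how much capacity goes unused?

Sorted descending: 30, 27, 26, 11, 9, 7, 7, 7.
container 1: place 30 m³, 10 m³ left
container 2: place 27 m³, 13 m³ left
container 3: place 26 m³, 14 m³ left
container 2: place 11 m³, 2 m³ left
container 1: place 9 m³, 1 m³ left
container 3: place 7 m³, 7 m³ left
container 3: place 7 m³, 0 m³ left
container 4: place 7 m³, 33 m³ left
4 containers × 40 m³ = 160 m³; used 124 m³; unused 36 m³.

36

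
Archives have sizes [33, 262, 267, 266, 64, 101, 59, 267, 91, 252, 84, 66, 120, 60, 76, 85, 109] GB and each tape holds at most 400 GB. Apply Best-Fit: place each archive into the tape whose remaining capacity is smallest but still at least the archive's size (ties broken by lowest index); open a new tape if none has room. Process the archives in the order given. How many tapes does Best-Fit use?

Put 33 GB in tape 1; 367 GB remain.
Put 262 GB in tape 1; 105 GB remain.
Put 267 GB in tape 2; 133 GB remain.
Put 266 GB in tape 3; 134 GB remain.
Put 64 GB in tape 1; 41 GB remain.
Put 101 GB in tape 2; 32 GB remain.
Put 59 GB in tape 3; 75 GB remain.
Put 267 GB in tape 4; 133 GB remain.
Put 91 GB in tape 4; 42 GB remain.
Put 252 GB in tape 5; 148 GB remain.
Put 84 GB in tape 5; 64 GB remain.
Put 66 GB in tape 3; 9 GB remain.
Put 120 GB in tape 6; 280 GB remain.
Put 60 GB in tape 5; 4 GB remain.
Put 76 GB in tape 6; 204 GB remain.
Put 85 GB in tape 6; 119 GB remain.
Put 109 GB in tape 6; 10 GB remain.

6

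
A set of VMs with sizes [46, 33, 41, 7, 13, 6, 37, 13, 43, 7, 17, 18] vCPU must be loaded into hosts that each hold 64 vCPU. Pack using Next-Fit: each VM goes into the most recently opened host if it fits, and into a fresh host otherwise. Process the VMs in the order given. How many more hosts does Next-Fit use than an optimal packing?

Next-Fit: [46] [33] [41,7,13] [6,37,13] [43,7] [17,18] → 6 hosts.
Total size 281 vCPU; any packing needs at least ⌈281/64⌉ = 5 hosts.
An optimal packing achieves that bound: [46,18] [43,17] [41,13,7] [37,13,7,6] [33] → 5 hosts.
Excess: 6 − 5 = 1.

1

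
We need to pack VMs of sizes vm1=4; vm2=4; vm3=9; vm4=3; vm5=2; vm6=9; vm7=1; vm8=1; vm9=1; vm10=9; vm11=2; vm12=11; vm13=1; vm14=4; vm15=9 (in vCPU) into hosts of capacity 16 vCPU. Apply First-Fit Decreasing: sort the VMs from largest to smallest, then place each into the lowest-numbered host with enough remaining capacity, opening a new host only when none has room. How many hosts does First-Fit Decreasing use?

Sorted descending: 11, 9, 9, 9, 9, 4, 4, 4, 3, 2, 2, 1, 1, 1, 1.
11 vCPU → host 1 (remaining 5 vCPU)
9 vCPU → host 2 (remaining 7 vCPU)
9 vCPU → host 3 (remaining 7 vCPU)
9 vCPU → host 4 (remaining 7 vCPU)
9 vCPU → host 5 (remaining 7 vCPU)
4 vCPU → host 1 (remaining 1 vCPU)
4 vCPU → host 2 (remaining 3 vCPU)
4 vCPU → host 3 (remaining 3 vCPU)
3 vCPU → host 2 (remaining 0 vCPU)
2 vCPU → host 3 (remaining 1 vCPU)
2 vCPU → host 4 (remaining 5 vCPU)
1 vCPU → host 1 (remaining 0 vCPU)
1 vCPU → host 3 (remaining 0 vCPU)
1 vCPU → host 4 (remaining 4 vCPU)
1 vCPU → host 4 (remaining 3 vCPU)

5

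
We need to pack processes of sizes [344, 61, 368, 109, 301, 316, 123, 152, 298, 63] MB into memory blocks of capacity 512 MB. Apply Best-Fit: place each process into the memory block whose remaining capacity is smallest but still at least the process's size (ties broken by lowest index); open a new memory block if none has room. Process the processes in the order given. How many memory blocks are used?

344 MB → memory block 1 (remaining 168 MB)
61 MB → memory block 1 (remaining 107 MB)
368 MB → memory block 2 (remaining 144 MB)
109 MB → memory block 2 (remaining 35 MB)
301 MB → memory block 3 (remaining 211 MB)
316 MB → memory block 4 (remaining 196 MB)
123 MB → memory block 4 (remaining 73 MB)
152 MB → memory block 3 (remaining 59 MB)
298 MB → memory block 5 (remaining 214 MB)
63 MB → memory block 4 (remaining 10 MB)
Final memory blocks: [344,61] [368,109] [301,152] [316,123,63] [298].

5 memory blocks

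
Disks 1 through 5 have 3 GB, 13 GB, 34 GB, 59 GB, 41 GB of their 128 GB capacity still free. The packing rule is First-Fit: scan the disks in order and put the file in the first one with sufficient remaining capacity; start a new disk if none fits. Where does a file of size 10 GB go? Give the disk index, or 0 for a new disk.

2

Disks with room: disk 2 (13 GB), disk 3 (34 GB), disk 4 (59 GB), disk 5 (41 GB).
The first with room is disk 2.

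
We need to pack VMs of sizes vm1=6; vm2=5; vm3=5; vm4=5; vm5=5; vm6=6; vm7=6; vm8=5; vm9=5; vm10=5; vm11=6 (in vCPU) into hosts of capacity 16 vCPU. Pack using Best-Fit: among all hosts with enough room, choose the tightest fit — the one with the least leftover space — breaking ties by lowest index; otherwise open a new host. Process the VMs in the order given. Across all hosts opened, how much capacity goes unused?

5

vm1 (6 vCPU) → host 1 (remaining 10 vCPU)
vm2 (5 vCPU) → host 1 (remaining 5 vCPU)
vm3 (5 vCPU) → host 1 (remaining 0 vCPU)
vm4 (5 vCPU) → host 2 (remaining 11 vCPU)
vm5 (5 vCPU) → host 2 (remaining 6 vCPU)
vm6 (6 vCPU) → host 2 (remaining 0 vCPU)
vm7 (6 vCPU) → host 3 (remaining 10 vCPU)
vm8 (5 vCPU) → host 3 (remaining 5 vCPU)
vm9 (5 vCPU) → host 3 (remaining 0 vCPU)
vm10 (5 vCPU) → host 4 (remaining 11 vCPU)
vm11 (6 vCPU) → host 4 (remaining 5 vCPU)
4 hosts × 16 vCPU = 64 vCPU; used 59 vCPU; unused 5 vCPU.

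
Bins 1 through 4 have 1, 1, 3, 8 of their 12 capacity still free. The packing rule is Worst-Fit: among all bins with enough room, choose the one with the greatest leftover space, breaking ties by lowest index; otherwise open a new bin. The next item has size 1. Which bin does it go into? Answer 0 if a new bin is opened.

4

Bins with room: bin 1 (1), bin 2 (1), bin 3 (3), bin 4 (8).
Most room is bin 4 with 8 free.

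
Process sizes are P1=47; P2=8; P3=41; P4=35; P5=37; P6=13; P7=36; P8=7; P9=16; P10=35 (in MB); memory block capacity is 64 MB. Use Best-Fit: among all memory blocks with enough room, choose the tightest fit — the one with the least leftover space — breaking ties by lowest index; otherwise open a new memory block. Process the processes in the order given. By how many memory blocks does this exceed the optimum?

0

Best-Fit: [47,8,7] [41,13] [35] [37,16] [36] [35] → 6 memory blocks.
6 processes exceed 32 MB (half the capacity), and no two of those can share a memory block, so at least 6 memory blocks are needed.
So 6 is already optimal.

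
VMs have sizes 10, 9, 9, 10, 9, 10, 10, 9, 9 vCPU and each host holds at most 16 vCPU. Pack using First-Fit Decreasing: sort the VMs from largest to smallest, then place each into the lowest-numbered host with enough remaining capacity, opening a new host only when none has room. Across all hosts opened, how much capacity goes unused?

59

Sorted descending: 10, 10, 10, 10, 9, 9, 9, 9, 9.
Put 10 vCPU in host 1; 6 vCPU remain.
Put 10 vCPU in host 2; 6 vCPU remain.
Put 10 vCPU in host 3; 6 vCPU remain.
Put 10 vCPU in host 4; 6 vCPU remain.
Put 9 vCPU in host 5; 7 vCPU remain.
Put 9 vCPU in host 6; 7 vCPU remain.
Put 9 vCPU in host 7; 7 vCPU remain.
Put 9 vCPU in host 8; 7 vCPU remain.
Put 9 vCPU in host 9; 7 vCPU remain.
9 hosts × 16 vCPU = 144 vCPU; used 85 vCPU; unused 59 vCPU.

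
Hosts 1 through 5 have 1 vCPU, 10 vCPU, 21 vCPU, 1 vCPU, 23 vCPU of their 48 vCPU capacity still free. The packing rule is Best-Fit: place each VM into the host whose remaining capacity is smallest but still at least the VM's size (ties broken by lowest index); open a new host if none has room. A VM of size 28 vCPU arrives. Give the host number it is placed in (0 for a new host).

0

No host has ≥ 28 vCPU free, so a new host is opened.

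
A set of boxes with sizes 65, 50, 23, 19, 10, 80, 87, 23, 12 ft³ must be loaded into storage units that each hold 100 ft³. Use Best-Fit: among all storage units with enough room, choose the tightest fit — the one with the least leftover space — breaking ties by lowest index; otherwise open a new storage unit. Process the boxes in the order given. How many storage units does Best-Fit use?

4

Put 65 ft³ in storage unit 1; 35 ft³ remain.
Put 50 ft³ in storage unit 2; 50 ft³ remain.
Put 23 ft³ in storage unit 1; 12 ft³ remain.
Put 19 ft³ in storage unit 2; 31 ft³ remain.
Put 10 ft³ in storage unit 1; 2 ft³ remain.
Put 80 ft³ in storage unit 3; 20 ft³ remain.
Put 87 ft³ in storage unit 4; 13 ft³ remain.
Put 23 ft³ in storage unit 2; 8 ft³ remain.
Put 12 ft³ in storage unit 4; 1 ft³ remain.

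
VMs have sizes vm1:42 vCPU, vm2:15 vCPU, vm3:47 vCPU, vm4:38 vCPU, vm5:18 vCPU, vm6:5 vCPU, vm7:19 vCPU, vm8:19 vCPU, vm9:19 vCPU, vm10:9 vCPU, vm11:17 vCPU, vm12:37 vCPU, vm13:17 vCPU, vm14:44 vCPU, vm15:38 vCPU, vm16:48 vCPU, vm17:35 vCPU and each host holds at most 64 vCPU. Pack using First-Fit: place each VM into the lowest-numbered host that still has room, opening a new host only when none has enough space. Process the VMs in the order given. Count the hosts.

vm1 (42 vCPU) → host 1 (remaining 22 vCPU)
vm2 (15 vCPU) → host 1 (remaining 7 vCPU)
vm3 (47 vCPU) → host 2 (remaining 17 vCPU)
vm4 (38 vCPU) → host 3 (remaining 26 vCPU)
vm5 (18 vCPU) → host 3 (remaining 8 vCPU)
vm6 (5 vCPU) → host 1 (remaining 2 vCPU)
vm7 (19 vCPU) → host 4 (remaining 45 vCPU)
vm8 (19 vCPU) → host 4 (remaining 26 vCPU)
vm9 (19 vCPU) → host 4 (remaining 7 vCPU)
vm10 (9 vCPU) → host 2 (remaining 8 vCPU)
vm11 (17 vCPU) → host 5 (remaining 47 vCPU)
vm12 (37 vCPU) → host 5 (remaining 10 vCPU)
vm13 (17 vCPU) → host 6 (remaining 47 vCPU)
vm14 (44 vCPU) → host 6 (remaining 3 vCPU)
vm15 (38 vCPU) → host 7 (remaining 26 vCPU)
vm16 (48 vCPU) → host 8 (remaining 16 vCPU)
vm17 (35 vCPU) → host 9 (remaining 29 vCPU)
Final hosts: [42,15,5] [47,9] [38,18] [19,19,19] [17,37] [17,44] [38] [48] [35].

9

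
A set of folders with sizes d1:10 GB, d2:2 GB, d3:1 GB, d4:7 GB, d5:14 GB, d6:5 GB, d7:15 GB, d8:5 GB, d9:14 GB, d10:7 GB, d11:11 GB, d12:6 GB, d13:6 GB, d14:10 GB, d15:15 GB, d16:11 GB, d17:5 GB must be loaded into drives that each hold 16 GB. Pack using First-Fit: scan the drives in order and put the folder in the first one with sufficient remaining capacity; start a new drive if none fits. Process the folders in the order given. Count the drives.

d1 (10 GB) → drive 1 (remaining 6 GB)
d2 (2 GB) → drive 1 (remaining 4 GB)
d3 (1 GB) → drive 1 (remaining 3 GB)
d4 (7 GB) → drive 2 (remaining 9 GB)
d5 (14 GB) → drive 3 (remaining 2 GB)
d6 (5 GB) → drive 2 (remaining 4 GB)
d7 (15 GB) → drive 4 (remaining 1 GB)
d8 (5 GB) → drive 5 (remaining 11 GB)
d9 (14 GB) → drive 6 (remaining 2 GB)
d10 (7 GB) → drive 5 (remaining 4 GB)
d11 (11 GB) → drive 7 (remaining 5 GB)
d12 (6 GB) → drive 8 (remaining 10 GB)
d13 (6 GB) → drive 8 (remaining 4 GB)
d14 (10 GB) → drive 9 (remaining 6 GB)
d15 (15 GB) → drive 10 (remaining 1 GB)
d16 (11 GB) → drive 11 (remaining 5 GB)
d17 (5 GB) → drive 7 (remaining 0 GB)

11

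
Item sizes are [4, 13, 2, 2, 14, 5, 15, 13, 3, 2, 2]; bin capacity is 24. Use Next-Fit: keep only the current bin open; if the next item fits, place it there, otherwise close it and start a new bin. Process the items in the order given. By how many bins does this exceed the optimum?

0

Next-Fit: [4,13,2,2] [14,5] [15] [13,3,2,2] → 4 bins.
Total size 75; any packing needs at least ⌈75/24⌉ = 4 bins.
So 4 is already optimal.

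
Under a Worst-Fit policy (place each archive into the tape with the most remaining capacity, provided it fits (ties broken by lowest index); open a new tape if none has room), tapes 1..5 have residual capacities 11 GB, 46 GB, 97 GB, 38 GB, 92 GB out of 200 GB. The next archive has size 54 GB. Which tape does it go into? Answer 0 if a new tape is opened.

3

Tapes with room: tape 3 (97 GB), tape 5 (92 GB).
Most room is tape 3 with 97 GB free.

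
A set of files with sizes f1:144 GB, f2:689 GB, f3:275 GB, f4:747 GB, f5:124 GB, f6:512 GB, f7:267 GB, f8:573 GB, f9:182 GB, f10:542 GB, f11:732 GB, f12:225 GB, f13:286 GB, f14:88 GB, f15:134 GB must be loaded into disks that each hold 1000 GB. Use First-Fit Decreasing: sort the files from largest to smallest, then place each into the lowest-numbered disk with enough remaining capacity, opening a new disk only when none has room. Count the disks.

Sorted descending: 747, 732, 689, 573, 542, 512, 286, 275, 267, 225, 182, 144, 134, 124, 88.
disk 1: place 747 GB, 253 GB left
disk 2: place 732 GB, 268 GB left
disk 3: place 689 GB, 311 GB left
disk 4: place 573 GB, 427 GB left
disk 5: place 542 GB, 458 GB left
disk 6: place 512 GB, 488 GB left
disk 3: place 286 GB, 25 GB left
disk 4: place 275 GB, 152 GB left
disk 2: place 267 GB, 1 GB left
disk 1: place 225 GB, 28 GB left
disk 5: place 182 GB, 276 GB left
disk 4: place 144 GB, 8 GB left
disk 5: place 134 GB, 142 GB left
disk 5: place 124 GB, 18 GB left
disk 6: place 88 GB, 400 GB left
Final disks: [747,225] [732,267] [689,286] [573,275,144] [542,182,134,124] [512,88].

6 disks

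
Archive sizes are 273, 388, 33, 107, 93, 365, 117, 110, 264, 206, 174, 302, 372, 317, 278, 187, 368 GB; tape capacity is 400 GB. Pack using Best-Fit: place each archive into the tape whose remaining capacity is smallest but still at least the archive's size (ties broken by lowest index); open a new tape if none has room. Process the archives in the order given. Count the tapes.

12 tapes

Put 273 GB in tape 1; 127 GB remain.
Put 388 GB in tape 2; 12 GB remain.
Put 33 GB in tape 1; 94 GB remain.
Put 107 GB in tape 3; 293 GB remain.
Put 93 GB in tape 1; 1 GB remain.
Put 365 GB in tape 4; 35 GB remain.
Put 117 GB in tape 3; 176 GB remain.
Put 110 GB in tape 3; 66 GB remain.
Put 264 GB in tape 5; 136 GB remain.
Put 206 GB in tape 6; 194 GB remain.
Put 174 GB in tape 6; 20 GB remain.
Put 302 GB in tape 7; 98 GB remain.
Put 372 GB in tape 8; 28 GB remain.
Put 317 GB in tape 9; 83 GB remain.
Put 278 GB in tape 10; 122 GB remain.
Put 187 GB in tape 11; 213 GB remain.
Put 368 GB in tape 12; 32 GB remain.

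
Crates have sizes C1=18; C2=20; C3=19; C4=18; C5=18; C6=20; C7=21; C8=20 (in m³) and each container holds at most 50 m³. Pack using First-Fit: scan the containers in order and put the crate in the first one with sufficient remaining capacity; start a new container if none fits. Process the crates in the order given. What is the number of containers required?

4

container 1: place C1 (18 m³), 32 m³ left
container 1: place C2 (20 m³), 12 m³ left
container 2: place C3 (19 m³), 31 m³ left
container 2: place C4 (18 m³), 13 m³ left
container 3: place C5 (18 m³), 32 m³ left
container 3: place C6 (20 m³), 12 m³ left
container 4: place C7 (21 m³), 29 m³ left
container 4: place C8 (20 m³), 9 m³ left
Final containers: [18,20] [19,18] [18,20] [21,20].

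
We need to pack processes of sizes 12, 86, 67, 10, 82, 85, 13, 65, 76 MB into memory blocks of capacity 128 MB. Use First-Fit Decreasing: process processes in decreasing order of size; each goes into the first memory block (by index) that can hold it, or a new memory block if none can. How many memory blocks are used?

Sorted descending: 86, 85, 82, 76, 67, 65, 13, 12, 10.
memory block 1: place 86 MB, 42 MB left
memory block 2: place 85 MB, 43 MB left
memory block 3: place 82 MB, 46 MB left
memory block 4: place 76 MB, 52 MB left
memory block 5: place 67 MB, 61 MB left
memory block 6: place 65 MB, 63 MB left
memory block 1: place 13 MB, 29 MB left
memory block 1: place 12 MB, 17 MB left
memory block 1: place 10 MB, 7 MB left
Final memory blocks: [86,13,12,10] [85] [82] [76] [67] [65].

6 memory blocks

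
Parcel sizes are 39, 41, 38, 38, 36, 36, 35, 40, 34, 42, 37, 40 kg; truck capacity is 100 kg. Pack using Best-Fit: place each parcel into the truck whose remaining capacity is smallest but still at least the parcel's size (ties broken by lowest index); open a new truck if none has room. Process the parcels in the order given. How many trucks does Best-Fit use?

6 trucks

Put 39 kg in truck 1; 61 kg remain.
Put 41 kg in truck 1; 20 kg remain.
Put 38 kg in truck 2; 62 kg remain.
Put 38 kg in truck 2; 24 kg remain.
Put 36 kg in truck 3; 64 kg remain.
Put 36 kg in truck 3; 28 kg remain.
Put 35 kg in truck 4; 65 kg remain.
Put 40 kg in truck 4; 25 kg remain.
Put 34 kg in truck 5; 66 kg remain.
Put 42 kg in truck 5; 24 kg remain.
Put 37 kg in truck 6; 63 kg remain.
Put 40 kg in truck 6; 23 kg remain.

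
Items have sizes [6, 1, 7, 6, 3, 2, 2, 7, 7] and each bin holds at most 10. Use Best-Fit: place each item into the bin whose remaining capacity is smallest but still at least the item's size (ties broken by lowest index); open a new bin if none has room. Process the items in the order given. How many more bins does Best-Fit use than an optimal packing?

Best-Fit: [6,1,3] [7,2] [6,2] [7] [7] → 5 bins.
Total size 41; any packing needs at least ⌈41/10⌉ = 5 bins.
So 5 is already optimal.

0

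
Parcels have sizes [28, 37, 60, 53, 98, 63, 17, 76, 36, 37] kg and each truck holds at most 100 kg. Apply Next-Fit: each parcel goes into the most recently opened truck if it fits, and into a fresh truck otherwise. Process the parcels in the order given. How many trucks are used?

7

Put 28 kg in truck 1; 72 kg remain.
Put 37 kg in truck 1; 35 kg remain.
Put 60 kg in truck 2; 40 kg remain.
Put 53 kg in truck 3; 47 kg remain.
Put 98 kg in truck 4; 2 kg remain.
Put 63 kg in truck 5; 37 kg remain.
Put 17 kg in truck 5; 20 kg remain.
Put 76 kg in truck 6; 24 kg remain.
Put 36 kg in truck 7; 64 kg remain.
Put 37 kg in truck 7; 27 kg remain.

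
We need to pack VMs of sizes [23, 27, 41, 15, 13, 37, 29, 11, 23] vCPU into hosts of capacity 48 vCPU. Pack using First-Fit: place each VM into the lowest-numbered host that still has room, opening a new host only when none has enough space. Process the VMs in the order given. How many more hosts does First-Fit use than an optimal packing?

1

First-Fit: [23,15] [27,13] [41] [37,11] [29] [23] → 6 hosts.
Total size 219 vCPU; any packing needs at least ⌈219/48⌉ = 5 hosts.
An optimal packing achieves that bound: [41] [37,11] [29,15] [27,13] [23,23] → 5 hosts.
Excess: 6 − 5 = 1.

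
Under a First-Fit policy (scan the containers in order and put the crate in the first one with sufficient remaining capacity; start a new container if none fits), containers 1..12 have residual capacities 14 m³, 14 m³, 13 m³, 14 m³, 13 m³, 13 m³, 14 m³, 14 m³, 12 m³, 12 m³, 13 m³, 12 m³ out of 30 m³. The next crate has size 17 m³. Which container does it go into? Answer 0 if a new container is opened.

0

No container has ≥ 17 m³ free, so a new container is opened.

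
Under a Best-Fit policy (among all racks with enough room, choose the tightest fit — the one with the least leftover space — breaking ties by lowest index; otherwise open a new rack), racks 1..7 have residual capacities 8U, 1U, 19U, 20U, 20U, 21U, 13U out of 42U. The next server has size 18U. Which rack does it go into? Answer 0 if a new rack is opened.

3

Racks with room: rack 3 (19U), rack 4 (20U), rack 5 (20U), rack 6 (21U).
Tightest fit is rack 3 with 19U free.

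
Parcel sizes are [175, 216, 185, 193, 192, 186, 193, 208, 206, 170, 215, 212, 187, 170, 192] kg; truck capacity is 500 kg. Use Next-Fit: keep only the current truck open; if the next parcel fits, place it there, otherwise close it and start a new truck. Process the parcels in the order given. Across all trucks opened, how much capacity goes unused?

1100

truck 1: place 175 kg, 325 kg left
truck 1: place 216 kg, 109 kg left
truck 2: place 185 kg, 315 kg left
truck 2: place 193 kg, 122 kg left
truck 3: place 192 kg, 308 kg left
truck 3: place 186 kg, 122 kg left
truck 4: place 193 kg, 307 kg left
truck 4: place 208 kg, 99 kg left
truck 5: place 206 kg, 294 kg left
truck 5: place 170 kg, 124 kg left
truck 6: place 215 kg, 285 kg left
truck 6: place 212 kg, 73 kg left
truck 7: place 187 kg, 313 kg left
truck 7: place 170 kg, 143 kg left
truck 8: place 192 kg, 308 kg left
8 trucks × 500 kg = 4000 kg; used 2900 kg; unused 1100 kg.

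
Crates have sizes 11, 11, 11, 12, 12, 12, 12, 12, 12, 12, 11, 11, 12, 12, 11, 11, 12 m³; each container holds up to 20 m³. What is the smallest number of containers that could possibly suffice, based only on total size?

Total size = 11 + 11 + 11 + 12 + 12 + 12 + 12 + 12 + 12 + 12 + 11 + 11 + 12 + 12 + 11 + 11 + 12 = 197 m³.
⌈197 / 20⌉ = 10.

10 containers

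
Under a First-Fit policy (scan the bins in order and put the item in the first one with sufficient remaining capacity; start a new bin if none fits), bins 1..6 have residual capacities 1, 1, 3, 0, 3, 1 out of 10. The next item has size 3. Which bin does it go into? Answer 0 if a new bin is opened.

Bins with room: bin 3 (3), bin 5 (3).
The first with room is bin 3.

3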